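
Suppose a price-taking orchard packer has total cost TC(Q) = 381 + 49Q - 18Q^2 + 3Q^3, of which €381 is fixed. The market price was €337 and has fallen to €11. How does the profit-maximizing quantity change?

AVC = 49 - 18Q + 3Q^2, minimized at Q = 3 where min AVC = €22. MC = 49 - 36Q + 9Q^2.
At P = €337 ≥ min AVC, set P = MC on the rising branch: Q = 8.
At P = €11 < min AVC = €22, price no longer covers variable cost at any output, so the firm shuts down: Q = 0.

Output falls from 8 to 0 (the firm shuts down)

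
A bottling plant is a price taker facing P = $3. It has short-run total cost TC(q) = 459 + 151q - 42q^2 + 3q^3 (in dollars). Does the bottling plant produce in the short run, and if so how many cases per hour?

Shut down

Strip out fixed cost: VC = 151q - 42q^2 + 3q^3. Then AVC = 151 - 42q + 3q^2 and MC = 151 - 84q + 9q^2.
AVC is minimized where dAVC/dq = -42 + 6q = 0, at q = 7; min AVC = 151 - 42·7 + 3·7^2 = $4.
P = $3 lies below min AVC = $4; no output level covers variable cost.
Shutting down limits the loss to fixed cost, $459.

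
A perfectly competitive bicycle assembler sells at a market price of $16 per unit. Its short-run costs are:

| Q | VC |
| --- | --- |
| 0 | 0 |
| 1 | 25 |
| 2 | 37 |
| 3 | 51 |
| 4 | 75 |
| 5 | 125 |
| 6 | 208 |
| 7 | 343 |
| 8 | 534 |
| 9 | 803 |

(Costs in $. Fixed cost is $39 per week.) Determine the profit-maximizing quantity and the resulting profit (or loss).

Q = 0 (shut down); profit = -$39

Tabulate TR − TC: Q=0: -39; Q=1: -48; Q=2: -44; Q=3: -42; Q=4: -50; Q=5: -84; Q=6: -151; Q=7: -270; Q=8: -445; Q=9: -698.
Profit is highest at Q = 0. Equivalently, the lowest AVC in the table is 51/3 ≈ $17 at Q = 3, and P = $16 falls below it — price never covers variable cost, so the firm shuts down and loses only its fixed cost.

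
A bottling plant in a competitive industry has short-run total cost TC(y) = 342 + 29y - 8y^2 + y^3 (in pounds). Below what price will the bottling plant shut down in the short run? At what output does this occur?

£13 per unit, at y = 4

Short-run supply begins at min AVC. From VC = 29y - 8y^2 + y^3, AVC = 29 - 8y + y^2.
dAVC/dy = -8 + 2y = 0 gives y = 4. min AVC = 29 - 8·4 + 4^2 = 13.
For P < £13 the firm produces nothing.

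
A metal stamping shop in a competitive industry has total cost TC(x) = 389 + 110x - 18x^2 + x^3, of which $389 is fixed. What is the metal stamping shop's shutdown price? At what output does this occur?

$29 per unit, at x = 9

Short-run supply begins at min AVC. From VC = 110x - 18x^2 + x^3, AVC = 110 - 18x + x^2.
dAVC/dx = -18 + 2x = 0 gives x = 9. min AVC = 110 - 18·9 + 9^2 = 29.
The firm shuts down for any P below $29.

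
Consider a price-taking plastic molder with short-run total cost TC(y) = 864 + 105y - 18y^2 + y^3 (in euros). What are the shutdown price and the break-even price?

AVC = 105 - 18y + y^2; minimized at y = 9, giving min AVC = €24. That is the shutdown price.
ATC = 864/y + 105 - 18y + y^2. Setting dATC/dy = −864/y^2 − 18 + 2y = 0 gives y = 12 (since 2·12^3 − 18·12^2 = 864).
min ATC = 864/12 + 105 − 18·12 + 12^2 = €105. That is the break-even price.
For €24 ≤ P < €105 the firm produces at a loss; below €24 it shuts down.

Shutdown price = €24; break-even price = €105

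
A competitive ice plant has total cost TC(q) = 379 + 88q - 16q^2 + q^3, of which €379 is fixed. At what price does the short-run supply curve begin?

The shutdown price is the minimum of AVC. VC = 88q - 16q^2 + q^3, so AVC = 88 - 16q + q^2.
At the minimum of AVC, MC = AVC. MC = 88 - 32q + 3q^2; setting MC = AVC gives 2q^2 - 16q = 0, so q = 8. min AVC = 24.
For P < €24 the firm produces nothing.

€24 per unit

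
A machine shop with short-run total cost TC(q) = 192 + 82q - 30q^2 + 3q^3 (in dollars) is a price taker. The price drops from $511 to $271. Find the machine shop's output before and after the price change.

MC = 82 - 60q + 9q^2; the shutdown threshold is min AVC = $7 (at q = 5).
With P = $511 above the shutdown price, P = MC gives q = 11.
At P = $271 ≥ min AVC, set P = MC: q = 9. The firm stays open but cuts output.

Output falls from 11 to 9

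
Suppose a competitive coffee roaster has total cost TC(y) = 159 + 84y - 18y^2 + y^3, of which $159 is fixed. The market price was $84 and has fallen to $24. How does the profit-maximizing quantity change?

MC = 84 - 36y + 3y^2; the shutdown threshold is min AVC = $3 (at y = 9).
With P = $84 above the shutdown price, P = MC gives y = 12.
At P = $24 ≥ min AVC, set P = MC: y = 10. The firm stays open but cuts output.

Output falls from 12 to 10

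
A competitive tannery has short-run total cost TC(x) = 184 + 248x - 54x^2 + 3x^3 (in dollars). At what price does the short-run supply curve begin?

$5 per unit

The shutdown price is the minimum of AVC. VC = 248x - 54x^2 + 3x^3, so AVC = 248 - 54x + 3x^2.
At the minimum of AVC, MC = AVC. MC = 248 - 108x + 9x^2; setting MC = AVC gives 6x^2 - 54x = 0, so x = 9. min AVC = 5.
For P < $5 the firm produces nothing.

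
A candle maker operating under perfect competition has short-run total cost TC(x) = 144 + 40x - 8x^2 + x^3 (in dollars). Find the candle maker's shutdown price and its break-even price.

Shutdown price = $24; break-even price = $52

Shutdown price = min AVC. AVC = 40 - 8x + x^2, with vertex at x = 4 and minimum $24.
ATC = 144/x + 40 - 8x + x^2. Setting dATC/dx = −144/x^2 − 8 + 2x = 0 gives x = 6 (since 2·6^3 − 8·6^2 = 144).
min ATC = 144/6 + 40 − 8·6 + 6^2 = $52. That is the break-even price.
Between these two prices the firm operates at a loss; above $52 it earns a profit.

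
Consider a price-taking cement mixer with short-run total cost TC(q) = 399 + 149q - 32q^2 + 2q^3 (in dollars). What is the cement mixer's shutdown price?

$21 per unit

The firm shuts down when price falls below the minimum of average variable cost. AVC = VC/q = 149 - 32q + 2q^2.
dAVC/dq = -32 + 4q = 0 gives q = 8. min AVC = 149 - 32·8 + 2·8^2 = 21.
The firm shuts down for any P below $21.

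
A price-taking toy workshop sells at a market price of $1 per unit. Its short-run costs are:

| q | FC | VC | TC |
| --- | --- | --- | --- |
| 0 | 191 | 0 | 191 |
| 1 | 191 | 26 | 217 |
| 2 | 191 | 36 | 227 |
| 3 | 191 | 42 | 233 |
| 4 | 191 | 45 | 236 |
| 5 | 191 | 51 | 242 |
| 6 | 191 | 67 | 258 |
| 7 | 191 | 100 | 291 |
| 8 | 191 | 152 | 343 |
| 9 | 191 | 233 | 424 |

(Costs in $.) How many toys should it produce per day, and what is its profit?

q = 0 (shut down); profit = -$191

Profit at each row (π = 1q − TC): q=0: -191; q=1: -216; q=2: -225; q=3: -230; q=4: -232; q=5: -237; q=6: -252; q=7: -284; q=8: -335; q=9: -415.
Profit is highest at q = 0. Equivalently, the lowest AVC in the table is 51/5 ≈ $10.20 at q = 5, and P = $1 falls below it — price never covers variable cost, so the firm shuts down and loses only its fixed cost.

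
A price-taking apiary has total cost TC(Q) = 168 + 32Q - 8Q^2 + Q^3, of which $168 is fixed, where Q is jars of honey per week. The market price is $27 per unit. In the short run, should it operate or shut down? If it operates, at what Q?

From TC, MC = TC'(Q) = 32 - 16Q + 3Q^2 and AVC = VC/Q = 32 - 8Q + Q^2.
AVC is minimized where dAVC/dQ = -8 + 2Q = 0, at Q = 4; min AVC = 32 - 8·4 + 4^2 = $16.
Since P = $27 ≥ min AVC = $16, price covers variable cost and the firm should produce.
P = MC gives 5 - 16Q + 3Q^2 = 0, with roots 1/3 and 5. Take the larger (rising MC): Q* = 5.
Check: AVC at Q = 5 is $17 ≤ P, so revenue covers variable cost.
Profit = P·Q − TC = 27·5 − 253 = -$118, a loss, but smaller than the $168 fixed cost the firm would lose by shutting down.

Produce at Q = 5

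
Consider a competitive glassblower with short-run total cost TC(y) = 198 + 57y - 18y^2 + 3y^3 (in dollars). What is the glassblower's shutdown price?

The firm shuts down when price falls below the minimum of average variable cost. AVC = VC/y = 57 - 18y + 3y^2.
dAVC/dy = -18 + 6y = 0 gives y = 3. min AVC = 57 - 18·3 + 3·3^2 = 30.
For P < $30 the firm produces nothing.

$30 per unit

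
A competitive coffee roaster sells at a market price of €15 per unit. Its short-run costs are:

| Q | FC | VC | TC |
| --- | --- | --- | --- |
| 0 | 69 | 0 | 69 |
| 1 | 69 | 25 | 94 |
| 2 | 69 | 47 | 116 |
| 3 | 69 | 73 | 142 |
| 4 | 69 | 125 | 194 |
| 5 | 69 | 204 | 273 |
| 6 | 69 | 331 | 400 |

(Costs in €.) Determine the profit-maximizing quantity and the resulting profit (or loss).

Q = 0 (shut down); profit = -€69

Tabulate TR − TC: Q=0: -69; Q=1: -79; Q=2: -86; Q=3: -97; Q=4: -134; Q=5: -198; Q=6: -310.
Profit is highest at Q = 0. Equivalently, the lowest AVC in the table is 47/2 ≈ €23.50 at Q = 2, and P = €15 falls below it — price never covers variable cost, so the firm shuts down and loses only its fixed cost.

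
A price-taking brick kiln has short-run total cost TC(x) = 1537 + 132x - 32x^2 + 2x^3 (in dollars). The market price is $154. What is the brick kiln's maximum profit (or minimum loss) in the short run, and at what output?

AVC = 132 - 32x + 2x^2; min AVC = $4 at x = 8. Since P = $154 ≥ min AVC, the firm produces.
With MC = 132 - 64x + 6x^2, P = MC on the upward-sloping part at x* = 11.
TR = 154·11 = 1694. TC = 1537 + 242 = 1779. Profit = 1694 − 1779 = -$85.
Shutting down would mean losing the fixed cost of $1537, so operating at a loss of $85 is better by $1452.

Profit = -$85 at x = 11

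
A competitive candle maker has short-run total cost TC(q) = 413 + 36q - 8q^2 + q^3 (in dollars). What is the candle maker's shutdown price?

$20 per unit

Short-run supply begins at min AVC. From VC = 36q - 8q^2 + q^3, AVC = 36 - 8q + q^2.
dAVC/dq = -8 + 2q = 0 gives q = 4. min AVC = 36 - 8·4 + 4^2 = 20.
For P < $20 the firm produces nothing.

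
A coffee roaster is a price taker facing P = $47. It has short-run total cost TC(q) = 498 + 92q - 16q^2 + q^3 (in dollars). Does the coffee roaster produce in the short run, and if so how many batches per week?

Produce at q = 9

Variable cost is VC = 92q - 16q^2 + q^3, so AVC = VC/q = 92 - 16q + q^2 and MC = dTC/dq = 92 - 32q + 3q^2.
The AVC parabola has its vertex at q = 16/2 = 8, where AVC = 92 - 16·8 + 8^2 = $28.
Since P = $47 ≥ min AVC = $28, price covers variable cost and the firm should produce.
P = MC gives 45 - 32q + 3q^2 = 0, with roots 5/3 and 9. Take the larger (rising MC): q* = 9.
Check: AVC at q = 9 is $29 ≤ P, so revenue covers variable cost.
Profit = P·q − TC = 47·9 − 759 = -$336, a loss, but smaller than the $498 fixed cost the firm would lose by shutting down.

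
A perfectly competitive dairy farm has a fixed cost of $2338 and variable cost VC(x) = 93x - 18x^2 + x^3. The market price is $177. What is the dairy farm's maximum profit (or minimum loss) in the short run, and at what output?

AVC = 93 - 18x + x^2; min AVC = $12 at x = 9. Since P = $177 ≥ min AVC, the firm produces.
MC = 93 - 36x + 3x^2. Setting P = MC and taking the root on the rising branch gives x* = 14.
TR = 177·14 = 2478. TC = 2338 + 518 = 2856. Profit = 2478 − 2856 = -$378.
That loss of $378 beats the $2338 the firm would lose by shutting down; producing recovers $1960 of fixed cost.

Profit = -$378 at x = 14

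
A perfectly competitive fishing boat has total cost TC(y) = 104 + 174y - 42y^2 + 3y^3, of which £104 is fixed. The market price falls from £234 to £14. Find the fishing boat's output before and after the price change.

AVC = 174 - 42y + 3y^2, minimized at y = 7 where min AVC = £27. MC = 174 - 84y + 9y^2.
With P = £234 above the shutdown price, P = MC gives y = 10.
At P = £14 < min AVC = £27, price no longer covers variable cost at any output, so the firm shuts down: y = 0.

Output falls from 10 to 0 (the firm shuts down)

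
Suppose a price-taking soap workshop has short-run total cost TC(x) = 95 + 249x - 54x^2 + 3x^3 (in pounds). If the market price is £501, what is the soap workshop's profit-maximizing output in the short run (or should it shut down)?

Strip out fixed cost: VC = 249x - 54x^2 + 3x^3. Then AVC = 249 - 54x + 3x^2 and MC = 249 - 108x + 9x^2.
AVC is minimized where dAVC/dx = -54 + 6x = 0, at x = 9; min AVC = 249 - 54·9 + 3·9^2 = £6.
Because £501 ≥ £6, revenue can cover variable cost; the firm operates.
Set P = MC: 501 = 249 - 108x + 9x^2 → -252 - 108x + 9x^2 = 0. The roots are x = -2 and x = 14; the profit-maximizing output is on the rising part of MC, so x* = 14.
Check: AVC at x = 14 is £81 ≤ P, so revenue covers variable cost.
Profit = P·x − TC = 501·14 − 1229 = £5785.

Produce at x = 14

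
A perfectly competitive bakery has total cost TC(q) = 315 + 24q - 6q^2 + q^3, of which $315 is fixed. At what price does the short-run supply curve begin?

Short-run supply begins at min AVC. From VC = 24q - 6q^2 + q^3, AVC = 24 - 6q + q^2.
dAVC/dq = -6 + 2q = 0 gives q = 3. min AVC = 24 - 6·3 + 3^2 = 15.
So the shutdown price is $15.

$15 per unit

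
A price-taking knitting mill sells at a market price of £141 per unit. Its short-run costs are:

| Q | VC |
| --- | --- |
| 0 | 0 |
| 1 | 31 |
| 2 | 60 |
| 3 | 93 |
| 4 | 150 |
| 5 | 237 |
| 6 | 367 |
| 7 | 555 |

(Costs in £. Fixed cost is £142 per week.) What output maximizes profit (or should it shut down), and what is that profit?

Q = 6; profit = £337

Compute π = P·Q − TC at each output: Q=0: -142; Q=1: -32; Q=2: 80; Q=3: 188; Q=4: 272; Q=5: 326; Q=6: 337; Q=7: 290.
Profit is maximized at Q = 6. AVC there is 367/6 = £61.17 ≤ P, so producing beats shutting down (which would give -£142).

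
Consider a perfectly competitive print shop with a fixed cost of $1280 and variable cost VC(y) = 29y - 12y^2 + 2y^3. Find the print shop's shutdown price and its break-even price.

AVC = 29 - 12y + 2y^2; minimized at y = 3, giving min AVC = $11. That is the shutdown price.
ATC = 1280/y + 29 - 12y + 2y^2. Setting dATC/dy = −1280/y^2 − 12 + 4y = 0 gives y = 8 (since 4·8^3 − 12·8^2 = 1280).
min ATC = 1280/8 + 29 − 12·8 + 2·8^2 = $221. That is the break-even price.
Between these two prices the firm operates at a loss; above $221 it earns a profit.

Shutdown price = $11; break-even price = $221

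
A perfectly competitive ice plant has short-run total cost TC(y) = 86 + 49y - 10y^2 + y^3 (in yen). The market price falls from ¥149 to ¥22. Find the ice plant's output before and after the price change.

Output falls from 10 to 0 (the firm shuts down)

MC = 49 - 20y + 3y^2; the shutdown threshold is min AVC = ¥24 (at y = 5).
With P = ¥149 above the shutdown price, P = MC gives y = 10.
At P = ¥22 < min AVC = ¥24, price no longer covers variable cost at any output, so the firm shuts down: y = 0.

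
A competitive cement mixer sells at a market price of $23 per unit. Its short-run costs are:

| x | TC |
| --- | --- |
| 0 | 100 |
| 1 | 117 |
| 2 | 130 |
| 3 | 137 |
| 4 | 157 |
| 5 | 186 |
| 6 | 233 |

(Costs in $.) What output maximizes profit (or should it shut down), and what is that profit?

Profit at each row (π = 23x − TC): x=0: -100; x=1: -94; x=2: -84; x=3: -68; x=4: -65; x=5: -71; x=6: -95.
Profit is maximized at x = 4. AVC there is 57/4 = $14.25 ≤ P, so producing beats shutting down (which would give -$100).

x = 4; profit = -$65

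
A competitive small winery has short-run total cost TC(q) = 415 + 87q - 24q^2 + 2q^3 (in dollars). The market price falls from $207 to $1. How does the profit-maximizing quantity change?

MC = 87 - 48q + 6q^2; the shutdown threshold is min AVC = $15 (at q = 6).
At P = $207 ≥ min AVC, set P = MC on the rising branch: q = 10.
At P = $1 < min AVC = $15, price no longer covers variable cost at any output, so the firm shuts down: q = 0.

Output falls from 10 to 0 (the firm shuts down)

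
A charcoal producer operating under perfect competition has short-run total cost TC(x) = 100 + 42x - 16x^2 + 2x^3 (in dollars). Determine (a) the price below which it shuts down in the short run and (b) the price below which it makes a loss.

Shutdown price = $10; break-even price = $32

Shutdown price = min AVC. AVC = 42 - 16x + 2x^2, with vertex at x = 4 and minimum $10.
ATC = 100/x + 42 - 16x + 2x^2. Setting dATC/dx = −100/x^2 − 16 + 4x = 0 gives x = 5 (since 4·5^3 − 16·5^2 = 100).
min ATC = 100/5 + 42 − 16·5 + 2·5^2 = $32. That is the break-even price.
Between these two prices the firm operates at a loss; above $32 it earns a profit.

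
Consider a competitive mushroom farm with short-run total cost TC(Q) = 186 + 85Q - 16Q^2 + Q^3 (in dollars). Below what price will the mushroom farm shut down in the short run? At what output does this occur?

$21 per unit, at Q = 8

Short-run supply begins at min AVC. From VC = 85Q - 16Q^2 + Q^3, AVC = 85 - 16Q + Q^2.
dAVC/dQ = -16 + 2Q = 0 gives Q = 8. min AVC = 85 - 16·8 + 8^2 = 21.
For P < $21 the firm produces nothing.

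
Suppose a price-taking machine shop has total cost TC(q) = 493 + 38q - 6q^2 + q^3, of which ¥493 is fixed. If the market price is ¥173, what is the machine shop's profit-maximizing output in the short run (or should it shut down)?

Variable cost is VC = 38q - 6q^2 + q^3, so AVC = VC/q = 38 - 6q + q^2 and MC = dTC/dq = 38 - 12q + 3q^2.
The AVC parabola has its vertex at q = 6/2 = 3, where AVC = 38 - 6·3 + 3^2 = ¥29.
Because ¥173 ≥ ¥29, revenue can cover variable cost; the firm operates.
Set P = MC: 173 = 38 - 12q + 3q^2 → -135 - 12q + 3q^2 = 0. The roots are q = -5 and q = 9; the profit-maximizing output is on the rising part of MC, so q* = 9.
Check: AVC at q = 9 is ¥65 ≤ P, so revenue covers variable cost.
Profit = P·q − TC = 173·9 − 1078 = ¥479.

Produce at q = 9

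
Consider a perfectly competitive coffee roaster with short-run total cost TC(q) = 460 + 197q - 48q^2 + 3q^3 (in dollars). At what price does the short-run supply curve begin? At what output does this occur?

$5 per unit, at q = 8

The shutdown price is the minimum of AVC. VC = 197q - 48q^2 + 3q^3, so AVC = 197 - 48q + 3q^2.
dAVC/dq = -48 + 6q = 0 gives q = 8. min AVC = 197 - 48·8 + 3·8^2 = 5.
So the shutdown price is $5.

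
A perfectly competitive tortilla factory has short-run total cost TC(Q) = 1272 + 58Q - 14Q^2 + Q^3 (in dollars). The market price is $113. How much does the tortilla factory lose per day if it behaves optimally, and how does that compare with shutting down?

AVC = 58 - 14Q + Q^2; min AVC = $9 at Q = 7. Since P = $113 ≥ min AVC, the firm produces.
With MC = 58 - 28Q + 3Q^2, P = MC on the upward-sloping part at Q* = 11.
TR = 113·11 = 1243. TC = 1272 + 275 = 1547. Profit = 1243 − 1547 = -$304.
By producing, the firm covers all variable cost plus $968 of fixed cost; shutting down would lose the full $1272.

Profit = -$304 at Q = 11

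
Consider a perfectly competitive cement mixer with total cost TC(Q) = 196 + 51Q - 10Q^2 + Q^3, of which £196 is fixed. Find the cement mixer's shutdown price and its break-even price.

Shutdown price = min AVC. AVC = 51 - 10Q + Q^2, with vertex at Q = 5 and minimum £26.
ATC = 196/Q + 51 - 10Q + Q^2. Setting dATC/dQ = −196/Q^2 − 10 + 2Q = 0 gives Q = 7 (since 2·7^3 − 10·7^2 = 196).
min ATC = 196/7 + 51 − 10·7 + 7^2 = £58. That is the break-even price.
For £26 ≤ P < £58 the firm produces at a loss; below £26 it shuts down.

Shutdown price = £26; break-even price = £58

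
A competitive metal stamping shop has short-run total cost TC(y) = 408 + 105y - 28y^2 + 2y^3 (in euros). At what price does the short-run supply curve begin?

€7 per unit

Short-run supply begins at min AVC. From VC = 105y - 28y^2 + 2y^3, AVC = 105 - 28y + 2y^2.
At the minimum of AVC, MC = AVC. MC = 105 - 56y + 6y^2; setting MC = AVC gives 4y^2 - 28y = 0, so y = 7. min AVC = 7.
The firm shuts down for any P below €7.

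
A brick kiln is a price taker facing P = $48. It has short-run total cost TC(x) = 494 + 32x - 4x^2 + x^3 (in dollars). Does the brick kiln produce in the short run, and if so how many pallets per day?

Produce at x = 4

Variable cost is VC = 32x - 4x^2 + x^3, so AVC = VC/x = 32 - 4x + x^2 and MC = dTC/dx = 32 - 8x + 3x^2.
The AVC parabola has its vertex at x = 4/2 = 2, where AVC = 32 - 4·2 + 2^2 = $28.
Because $48 ≥ $28, revenue can cover variable cost; the firm operates.
P = MC gives -16 - 8x + 3x^2 = 0, with roots -4/3 and 4. Take the larger (rising MC): x* = 4.
Check: AVC at x = 4 is $32 ≤ P, so revenue covers variable cost.
Profit = P·x − TC = 48·4 − 622 = -$430, a loss, but smaller than the $494 fixed cost the firm would lose by shutting down.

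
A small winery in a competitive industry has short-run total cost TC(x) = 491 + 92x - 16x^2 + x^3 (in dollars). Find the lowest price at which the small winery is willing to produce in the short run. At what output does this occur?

Short-run supply begins at min AVC. From VC = 92x - 16x^2 + x^3, AVC = 92 - 16x + x^2.
dAVC/dx = -16 + 2x = 0 gives x = 8. min AVC = 92 - 16·8 + 8^2 = 28.
For P < $28 the firm produces nothing.

$28 per unit, at x = 8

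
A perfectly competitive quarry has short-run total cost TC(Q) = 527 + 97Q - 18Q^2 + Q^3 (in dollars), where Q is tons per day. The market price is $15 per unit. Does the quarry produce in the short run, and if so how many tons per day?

Shut down

Variable cost is VC = 97Q - 18Q^2 + Q^3, so AVC = VC/Q = 97 - 18Q + Q^2 and MC = dTC/dQ = 97 - 36Q + 3Q^2.
AVC hits its minimum where MC = AVC, at Q = 9, giving min AVC = 97 - 18·9 + 9^2 = $16.
With P < min AVC ($15 < $16), every unit sold adds to the loss.
Shutting down limits the loss to fixed cost, $527.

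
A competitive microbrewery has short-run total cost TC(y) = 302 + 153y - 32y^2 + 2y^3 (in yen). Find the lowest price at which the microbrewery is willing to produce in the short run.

The shutdown price is the minimum of AVC. VC = 153y - 32y^2 + 2y^3, so AVC = 153 - 32y + 2y^2.
dAVC/dy = -32 + 4y = 0 gives y = 8. min AVC = 153 - 32·8 + 2·8^2 = 25.
The firm shuts down for any P below ¥25.

¥25 per unit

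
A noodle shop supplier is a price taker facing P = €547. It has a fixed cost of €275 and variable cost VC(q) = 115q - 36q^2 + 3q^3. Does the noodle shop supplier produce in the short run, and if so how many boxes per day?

Variable cost is VC = 115q - 36q^2 + 3q^3, so AVC = VC/q = 115 - 36q + 3q^2 and MC = dTC/dq = 115 - 72q + 9q^2.
AVC hits its minimum where MC = AVC, at q = 6, giving min AVC = 115 - 36·6 + 3·6^2 = €7.
P = €547 exceeds min AVC = €7, so the firm stays open.
Solving P = MC: -432 - 72q + 9q^2 = 0 ⇒ q = -4 or 12. On the upward-sloping branch, q* = 12.
Check: AVC at q = 12 is €115 ≤ P, so revenue covers variable cost.
Profit = P·q − TC = 547·12 − 1655 = €4909.

Produce at q = 12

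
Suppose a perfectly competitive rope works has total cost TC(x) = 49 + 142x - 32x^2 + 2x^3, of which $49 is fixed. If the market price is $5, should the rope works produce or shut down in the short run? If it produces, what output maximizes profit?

Shut down

From TC, MC = TC'(x) = 142 - 64x + 6x^2 and AVC = VC/x = 142 - 32x + 2x^2.
The AVC parabola has its vertex at x = 32/4 = 8, where AVC = 142 - 32·8 + 2·8^2 = $14.
P = $5 lies below min AVC = $14; no output level covers variable cost.
Shutting down limits the loss to fixed cost, $49.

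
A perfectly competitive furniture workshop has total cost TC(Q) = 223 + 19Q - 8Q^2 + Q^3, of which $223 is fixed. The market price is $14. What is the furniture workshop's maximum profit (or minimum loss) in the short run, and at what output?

AVC = 19 - 8Q + Q^2; min AVC = $3 at Q = 4. Since P = $14 ≥ min AVC, the firm produces.
With MC = 19 - 16Q + 3Q^2, P = MC on the upward-sloping part at Q* = 5.
TR = 14·5 = 70. TC = 223 + 20 = 243. Profit = 70 − 243 = -$173.
By producing, the firm covers all variable cost plus $50 of fixed cost; shutting down would lose the full $223.

Profit = -$173 at Q = 5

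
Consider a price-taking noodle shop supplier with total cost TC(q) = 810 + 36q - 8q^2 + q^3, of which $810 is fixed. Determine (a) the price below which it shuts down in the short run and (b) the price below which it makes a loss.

AVC = 36 - 8q + q^2; minimized at q = 4, giving min AVC = $20. That is the shutdown price.
ATC = 810/q + 36 - 8q + q^2. Setting dATC/dq = −810/q^2 − 8 + 2q = 0 gives q = 9 (since 2·9^3 − 8·9^2 = 810).
min ATC = 810/9 + 36 − 8·9 + 9^2 = $135. That is the break-even price.
For $20 ≤ P < $135 the firm produces at a loss; below $20 it shuts down.

Shutdown price = $20; break-even price = $135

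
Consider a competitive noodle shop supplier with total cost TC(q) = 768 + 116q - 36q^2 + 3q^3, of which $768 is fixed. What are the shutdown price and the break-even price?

Shutdown price = $8; break-even price = $116

AVC = 116 - 36q + 3q^2; minimized at q = 6, giving min AVC = $8. That is the shutdown price.
ATC = 768/q + 116 - 36q + 3q^2. Setting dATC/dq = −768/q^2 − 36 + 6q = 0 gives q = 8 (since 6·8^3 − 36·8^2 = 768).
min ATC = 768/8 + 116 − 36·8 + 3·8^2 = $116. That is the break-even price.
For $8 ≤ P < $116 the firm produces at a loss; below $8 it shuts down.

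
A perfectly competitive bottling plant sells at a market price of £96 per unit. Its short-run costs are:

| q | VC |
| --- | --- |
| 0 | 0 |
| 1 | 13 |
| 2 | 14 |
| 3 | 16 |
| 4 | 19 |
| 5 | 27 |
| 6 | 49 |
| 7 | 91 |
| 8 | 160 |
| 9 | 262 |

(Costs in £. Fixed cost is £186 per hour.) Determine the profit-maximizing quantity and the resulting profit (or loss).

q = 8; profit = £422

Profit at each row (π = 96q − TC): q=0: -186; q=1: -103; q=2: -8; q=3: 86; q=4: 179; q=5: 267; q=6: 341; q=7: 395; q=8: 422; q=9: 416.
Profit is maximized at q = 8. AVC there is 160/8 = £20 ≤ P, so producing beats shutting down (which would give -£186).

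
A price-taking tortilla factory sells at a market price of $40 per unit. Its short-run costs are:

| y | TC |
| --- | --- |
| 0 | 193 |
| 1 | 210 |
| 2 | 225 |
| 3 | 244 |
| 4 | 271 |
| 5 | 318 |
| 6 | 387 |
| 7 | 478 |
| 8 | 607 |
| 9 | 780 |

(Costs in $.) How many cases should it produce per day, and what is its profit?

Tabulate TR − TC: y=0: -193; y=1: -170; y=2: -145; y=3: -124; y=4: -111; y=5: -118; y=6: -147; y=7: -198; y=8: -287; y=9: -420.
Profit is maximized at y = 4. AVC there is 78/4 = $19.50 ≤ P, so producing beats shutting down (which would give -$193).

y = 4; profit = -$111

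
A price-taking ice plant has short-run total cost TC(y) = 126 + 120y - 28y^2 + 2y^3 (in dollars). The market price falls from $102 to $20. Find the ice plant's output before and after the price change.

AVC = 120 - 28y + 2y^2, minimized at y = 7 where min AVC = $22. MC = 120 - 56y + 6y^2.
With P = $102 above the shutdown price, P = MC gives y = 9.
At P = $20 < min AVC = $22, price no longer covers variable cost at any output, so the firm shuts down: y = 0.

Output falls from 9 to 0 (the firm shuts down)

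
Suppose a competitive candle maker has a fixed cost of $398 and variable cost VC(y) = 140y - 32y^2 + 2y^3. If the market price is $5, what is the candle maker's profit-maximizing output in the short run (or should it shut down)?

Shut down

Variable cost is VC = 140y - 32y^2 + 2y^3, so AVC = VC/y = 140 - 32y + 2y^2 and MC = dTC/dy = 140 - 64y + 6y^2.
The AVC parabola has its vertex at y = 32/4 = 8, where AVC = 140 - 32·8 + 2·8^2 = $12.
With P < min AVC ($5 < $12), every unit sold adds to the loss.
The firm minimizes its loss by shutting down and losing only its fixed cost of $398.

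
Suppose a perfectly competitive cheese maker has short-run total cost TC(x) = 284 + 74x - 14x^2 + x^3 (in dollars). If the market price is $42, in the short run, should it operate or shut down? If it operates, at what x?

From TC, MC = TC'(x) = 74 - 28x + 3x^2 and AVC = VC/x = 74 - 14x + x^2.
The AVC parabola has its vertex at x = 14/2 = 7, where AVC = 74 - 14·7 + 7^2 = $25.
Since P = $42 ≥ min AVC = $25, price covers variable cost and the firm should produce.
Set P = MC: 42 = 74 - 28x + 3x^2 → 32 - 28x + 3x^2 = 0. The roots are x = 4/3 and x = 8; the profit-maximizing output is on the rising part of MC, so x* = 8.
Check: AVC at x = 8 is $26 ≤ P, so revenue covers variable cost.
Profit = P·x − TC = 42·8 − 492 = -$156, a loss, but smaller than the $284 fixed cost the firm would lose by shutting down.

Produce at x = 8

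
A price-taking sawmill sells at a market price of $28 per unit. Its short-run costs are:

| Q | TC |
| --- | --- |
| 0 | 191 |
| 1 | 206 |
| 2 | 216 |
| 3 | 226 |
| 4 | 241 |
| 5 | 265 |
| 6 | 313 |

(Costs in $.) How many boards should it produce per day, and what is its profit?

Profit at each row (π = 28Q − TC): Q=0: -191; Q=1: -178; Q=2: -160; Q=3: -142; Q=4: -129; Q=5: -125; Q=6: -145.
Profit is maximized at Q = 5. AVC there is 74/5 = $14.80 ≤ P, so producing beats shutting down (which would give -$191).

Q = 5; profit = -$125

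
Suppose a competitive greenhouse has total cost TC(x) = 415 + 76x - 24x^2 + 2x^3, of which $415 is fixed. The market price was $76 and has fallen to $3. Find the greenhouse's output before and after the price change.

AVC = 76 - 24x + 2x^2, minimized at x = 6 where min AVC = $4. MC = 76 - 48x + 6x^2.
At P = $76 ≥ min AVC, set P = MC on the rising branch: x = 8.
At P = $3 < min AVC = $4, price no longer covers variable cost at any output, so the firm shuts down: x = 0.

Output falls from 8 to 0 (the firm shuts down)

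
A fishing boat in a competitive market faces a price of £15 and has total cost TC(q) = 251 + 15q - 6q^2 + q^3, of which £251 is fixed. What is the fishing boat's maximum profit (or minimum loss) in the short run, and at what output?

Profit = -£219 at q = 4

AVC = 15 - 6q + q^2 has its minimum £6 at q = 3; price £15 clears that bar, so the firm operates.
MC = 15 - 12q + 3q^2. Setting P = MC and taking the root on the rising branch gives q* = 4.
TR = 15·4 = 60. TC = 251 + 28 = 279. Profit = 60 − 279 = -£219.
By producing, the firm covers all variable cost plus £32 of fixed cost; shutting down would lose the full £251.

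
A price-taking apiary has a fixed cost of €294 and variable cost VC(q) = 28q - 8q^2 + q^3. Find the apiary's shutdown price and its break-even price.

Shutdown price = €12; break-even price = €63

AVC = 28 - 8q + q^2; minimized at q = 4, giving min AVC = €12. That is the shutdown price.
ATC = 294/q + 28 - 8q + q^2. Setting dATC/dq = −294/q^2 − 8 + 2q = 0 gives q = 7 (since 2·7^3 − 8·7^2 = 294).
min ATC = 294/7 + 28 − 8·7 + 7^2 = €63. That is the break-even price.
For €12 ≤ P < €63 the firm produces at a loss; below €12 it shuts down.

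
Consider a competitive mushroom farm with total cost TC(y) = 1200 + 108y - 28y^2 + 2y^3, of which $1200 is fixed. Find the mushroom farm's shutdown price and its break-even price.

Shutdown price = $10; break-even price = $148

Shutdown price = min AVC. AVC = 108 - 28y + 2y^2, with vertex at y = 7 and minimum $10.
ATC = 1200/y + 108 - 28y + 2y^2. Setting dATC/dy = −1200/y^2 − 28 + 4y = 0 gives y = 10 (since 4·10^3 − 28·10^2 = 1200).
min ATC = 1200/10 + 108 − 28·10 + 2·10^2 = $148. That is the break-even price.
Between these two prices the firm operates at a loss; above $148 it earns a profit.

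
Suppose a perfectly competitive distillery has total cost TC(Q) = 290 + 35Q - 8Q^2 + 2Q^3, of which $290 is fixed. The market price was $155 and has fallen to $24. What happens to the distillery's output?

MC = 35 - 16Q + 6Q^2; the shutdown threshold is min AVC = $27 (at Q = 2).
At P = $155 ≥ min AVC, set P = MC on the rising branch: Q = 6.
At P = $24 < min AVC = $27, price no longer covers variable cost at any output, so the firm shuts down: Q = 0.

Output falls from 6 to 0 (the firm shuts down)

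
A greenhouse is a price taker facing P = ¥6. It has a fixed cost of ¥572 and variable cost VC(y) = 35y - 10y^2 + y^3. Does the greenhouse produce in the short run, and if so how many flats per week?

Variable cost is VC = 35y - 10y^2 + y^3, so AVC = VC/y = 35 - 10y + y^2 and MC = dTC/dy = 35 - 20y + 3y^2.
AVC hits its minimum where MC = AVC, at y = 5, giving min AVC = 35 - 10·5 + 5^2 = ¥10.
With P < min AVC (¥6 < ¥10), every unit sold adds to the loss.
Best response: produce nothing and absorb the ¥572 fixed cost.

Shut down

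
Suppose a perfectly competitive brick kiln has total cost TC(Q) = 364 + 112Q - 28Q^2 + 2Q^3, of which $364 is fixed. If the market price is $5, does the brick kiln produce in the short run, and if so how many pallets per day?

Shut down

From TC, MC = TC'(Q) = 112 - 56Q + 6Q^2 and AVC = VC/Q = 112 - 28Q + 2Q^2.
The AVC parabola has its vertex at Q = 28/4 = 7, where AVC = 112 - 28·7 + 2·7^2 = $14.
P = $5 lies below min AVC = $14; no output level covers variable cost.
Shutting down limits the loss to fixed cost, $364.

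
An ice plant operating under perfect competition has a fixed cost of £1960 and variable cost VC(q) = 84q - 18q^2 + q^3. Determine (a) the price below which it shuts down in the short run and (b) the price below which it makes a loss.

Shutdown price = £3; break-even price = £168

AVC = 84 - 18q + q^2; minimized at q = 9, giving min AVC = £3. That is the shutdown price.
ATC = 1960/q + 84 - 18q + q^2. Setting dATC/dq = −1960/q^2 − 18 + 2q = 0 gives q = 14 (since 2·14^3 − 18·14^2 = 1960).
min ATC = 1960/14 + 84 − 18·14 + 14^2 = £168. That is the break-even price.
For £3 ≤ P < £168 the firm produces at a loss; below £3 it shuts down.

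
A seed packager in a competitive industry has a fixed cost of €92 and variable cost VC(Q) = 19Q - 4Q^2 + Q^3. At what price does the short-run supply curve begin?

€15 per unit

Short-run supply begins at min AVC. From VC = 19Q - 4Q^2 + Q^3, AVC = 19 - 4Q + Q^2.
At the minimum of AVC, MC = AVC. MC = 19 - 8Q + 3Q^2; setting MC = AVC gives 2Q^2 - 4Q = 0, so Q = 2. min AVC = 15.
So the shutdown price is €15.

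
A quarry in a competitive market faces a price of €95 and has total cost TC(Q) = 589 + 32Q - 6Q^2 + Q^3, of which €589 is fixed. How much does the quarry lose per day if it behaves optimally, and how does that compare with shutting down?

Profit = -€197 at Q = 7

AVC = 32 - 6Q + Q^2 has its minimum €23 at Q = 3; price €95 clears that bar, so the firm operates.
With MC = 32 - 12Q + 3Q^2, P = MC on the upward-sloping part at Q* = 7.
TR = 95·7 = 665. TC = 589 + 273 = 862. Profit = 665 − 862 = -€197.
By producing, the firm covers all variable cost plus €392 of fixed cost; shutting down would lose the full €589.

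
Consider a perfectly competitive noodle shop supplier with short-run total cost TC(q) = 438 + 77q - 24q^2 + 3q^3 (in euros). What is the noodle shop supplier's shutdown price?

€29 per unit

The firm shuts down when price falls below the minimum of average variable cost. AVC = VC/q = 77 - 24q + 3q^2.
At the minimum of AVC, MC = AVC. MC = 77 - 48q + 9q^2; setting MC = AVC gives 6q^2 - 24q = 0, so q = 4. min AVC = 29.
The firm shuts down for any P below €29.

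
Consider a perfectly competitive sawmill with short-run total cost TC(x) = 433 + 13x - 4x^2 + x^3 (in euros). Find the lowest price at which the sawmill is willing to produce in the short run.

Short-run supply begins at min AVC. From VC = 13x - 4x^2 + x^3, AVC = 13 - 4x + x^2.
At the minimum of AVC, MC = AVC. MC = 13 - 8x + 3x^2; setting MC = AVC gives 2x^2 - 4x = 0, so x = 2. min AVC = 9.
So the shutdown price is €9.

€9 per unit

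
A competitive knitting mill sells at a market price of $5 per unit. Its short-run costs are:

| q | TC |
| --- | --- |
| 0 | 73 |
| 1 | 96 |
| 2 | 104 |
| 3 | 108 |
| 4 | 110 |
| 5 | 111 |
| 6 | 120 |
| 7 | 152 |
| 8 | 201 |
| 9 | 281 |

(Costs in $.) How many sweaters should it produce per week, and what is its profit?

q = 0 (shut down); profit = -$73

Tabulate TR − TC: q=0: -73; q=1: -91; q=2: -94; q=3: -93; q=4: -90; q=5: -86; q=6: -90; q=7: -117; q=8: -161; q=9: -236.
Profit is highest at q = 0. Equivalently, the lowest AVC in the table is 38/5 ≈ $7.60 at q = 5, and P = $5 falls below it — price never covers variable cost, so the firm shuts down and loses only its fixed cost.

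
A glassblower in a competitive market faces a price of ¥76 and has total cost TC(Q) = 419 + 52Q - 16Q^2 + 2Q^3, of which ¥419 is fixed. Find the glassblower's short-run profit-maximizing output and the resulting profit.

AVC = 52 - 16Q + 2Q^2; min AVC = ¥20 at Q = 4. Since P = ¥76 ≥ min AVC, the firm produces.
With MC = 52 - 32Q + 6Q^2, P = MC on the upward-sloping part at Q* = 6.
TR = 76·6 = 456. TC = 419 + 168 = 587. Profit = 456 − 587 = -¥131.
That loss of ¥131 beats the ¥419 the firm would lose by shutting down; producing recovers ¥288 of fixed cost.

Profit = -¥131 at Q = 6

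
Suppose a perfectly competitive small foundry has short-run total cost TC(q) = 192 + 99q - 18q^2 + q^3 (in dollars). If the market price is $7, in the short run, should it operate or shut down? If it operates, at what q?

Shut down

Variable cost is VC = 99q - 18q^2 + q^3, so AVC = VC/q = 99 - 18q + q^2 and MC = dTC/dq = 99 - 36q + 3q^2.
The AVC parabola has its vertex at q = 18/2 = 9, where AVC = 99 - 18·9 + 9^2 = $18.
Since P = $7 < min AVC = $18, price fails to cover variable cost at any output.
Best response: produce nothing and absorb the $192 fixed cost.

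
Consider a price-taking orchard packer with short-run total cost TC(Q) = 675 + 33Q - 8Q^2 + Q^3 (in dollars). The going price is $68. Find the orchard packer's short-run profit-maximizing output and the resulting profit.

Profit = -$381 at Q = 7

AVC = 33 - 8Q + Q^2 has its minimum $17 at Q = 4; price $68 clears that bar, so the firm operates.
MC = 33 - 16Q + 3Q^2. Setting P = MC and taking the root on the rising branch gives Q* = 7.
TR = 68·7 = 476. TC = 675 + 182 = 857. Profit = 476 − 857 = -$381.
Shutting down would mean losing the fixed cost of $675, so operating at a loss of $381 is better by $294.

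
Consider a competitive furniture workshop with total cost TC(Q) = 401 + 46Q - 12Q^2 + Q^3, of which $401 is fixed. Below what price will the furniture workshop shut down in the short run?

$10 per unit

The shutdown price is the minimum of AVC. VC = 46Q - 12Q^2 + Q^3, so AVC = 46 - 12Q + Q^2.
dAVC/dQ = -12 + 2Q = 0 gives Q = 6. min AVC = 46 - 12·6 + 6^2 = 10.
For P < $10 the firm produces nothing.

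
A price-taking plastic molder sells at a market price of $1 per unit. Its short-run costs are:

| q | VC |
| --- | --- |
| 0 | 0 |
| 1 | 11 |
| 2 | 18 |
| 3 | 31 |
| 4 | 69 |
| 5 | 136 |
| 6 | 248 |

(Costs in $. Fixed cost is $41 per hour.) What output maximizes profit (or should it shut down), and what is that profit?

Compute π = P·q − TC at each output: q=0: -41; q=1: -51; q=2: -57; q=3: -69; q=4: -106; q=5: -172; q=6: -283.
Profit is highest at q = 0. Equivalently, the lowest AVC in the table is 18/2 ≈ $9 at q = 2, and P = $1 falls below it — price never covers variable cost, so the firm shuts down and loses only its fixed cost.

q = 0 (shut down); profit = -$41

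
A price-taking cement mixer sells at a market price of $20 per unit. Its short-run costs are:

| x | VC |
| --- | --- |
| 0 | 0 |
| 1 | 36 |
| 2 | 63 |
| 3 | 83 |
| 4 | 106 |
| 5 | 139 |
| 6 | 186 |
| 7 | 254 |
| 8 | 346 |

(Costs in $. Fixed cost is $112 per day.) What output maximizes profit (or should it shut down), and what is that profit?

Profit at each row (π = 20x − TC): x=0: -112; x=1: -128; x=2: -135; x=3: -135; x=4: -138; x=5: -151; x=6: -178; x=7: -226; x=8: -298.
Profit is highest at x = 0. Equivalently, the lowest AVC in the table is 106/4 ≈ $26.50 at x = 4, and P = $20 falls below it — price never covers variable cost, so the firm shuts down and loses only its fixed cost.

x = 0 (shut down); profit = -$112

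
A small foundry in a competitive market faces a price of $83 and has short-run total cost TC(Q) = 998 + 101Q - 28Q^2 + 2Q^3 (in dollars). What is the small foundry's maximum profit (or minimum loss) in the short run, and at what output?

Profit = -$350 at Q = 9

AVC = 101 - 28Q + 2Q^2 has its minimum $3 at Q = 7; price $83 clears that bar, so the firm operates.
MC = 101 - 56Q + 6Q^2. Setting P = MC and taking the root on the rising branch gives Q* = 9.
TR = 83·9 = 747. TC = 998 + 99 = 1097. Profit = 747 − 1097 = -$350.
By producing, the firm covers all variable cost plus $648 of fixed cost; shutting down would lose the full $998.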